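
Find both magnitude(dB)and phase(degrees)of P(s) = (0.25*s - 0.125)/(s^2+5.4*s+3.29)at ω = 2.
Substitute s = j*2: P(j2) = 0.0468547 + 0.00849381j.
|P| = 20*log₁₀(sqrt(Re²+Im²)) = -26.44 dB.
∠P = atan2(Im, Re) = 10.27°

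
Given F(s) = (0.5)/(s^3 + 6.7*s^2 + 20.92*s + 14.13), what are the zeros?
Numerator is a nonzero constant (0.5) → Zeros: none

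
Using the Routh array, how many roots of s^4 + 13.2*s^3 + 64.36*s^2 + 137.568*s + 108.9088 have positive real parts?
Routh array:
s^4: [1, 64.36, 108.9088]; s^3: [13.2, 137.568]; s^2: [53.9382, 108.9088]; s^1: [110.915]; s^0: [108.9088]
First column: [1, 13.2, 53.9382, 110.915, 108.9088]. Sign changes = RHP roots = 0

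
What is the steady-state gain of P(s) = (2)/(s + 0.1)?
DC gain = P(0) = num(0)/den(0) = 2/0.1 = 20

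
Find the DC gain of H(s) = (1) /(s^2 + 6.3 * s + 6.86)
DC gain = H(0) = num(0)/den(0) = 1/6.86 = 0.1458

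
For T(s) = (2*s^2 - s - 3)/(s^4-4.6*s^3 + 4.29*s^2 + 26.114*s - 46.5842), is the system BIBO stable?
Denominator: s^4 - 4.6*s^3 + 4.29*s^2 + 26.114*s - 46.5842 = (s - 1.9)(s + 2.3)(s^2 - 5*s + 10.66). Poles: -2.3, 1.9, 2.5 + 2.1j, 2.5 - 2.1j. All Re(p)<0: No (unstable)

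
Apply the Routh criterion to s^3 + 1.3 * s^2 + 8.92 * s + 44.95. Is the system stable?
Routh array:
s^3: [1, 8.92]; s^2: [1.3, 44.95]; s^1: [-25.6569]; s^0: [44.95]
First column: [1, 1.3, -25.6569, 44.95]. Sign changes = 2.
No, unstable (2 RHP root(s))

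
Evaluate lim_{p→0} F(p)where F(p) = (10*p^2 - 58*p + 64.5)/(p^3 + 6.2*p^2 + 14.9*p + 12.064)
DC gain = F(0) = num(0)/den(0) = 64.5/12.064 = 5.346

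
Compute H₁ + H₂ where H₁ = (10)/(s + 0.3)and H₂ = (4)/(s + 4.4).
Parallel: H = H₁ + H₂ = (n₁·d₂ + n₂·d₁)/(d₁·d₂).
n₁·d₂ = 10*s + 44. n₂·d₁ = 4*s + 1.2. Sum = 14*s + 45.2. d₁·d₂ = s^2 + 4.7*s + 1.32.
H(s) = (14*s + 45.2)/(s^2 + 4.7*s + 1.32)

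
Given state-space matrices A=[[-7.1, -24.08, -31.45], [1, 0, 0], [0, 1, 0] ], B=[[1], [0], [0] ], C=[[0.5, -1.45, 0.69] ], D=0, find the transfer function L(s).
L(s) = C(sI - A)⁻¹B + D.
Characteristic polynomial det(sI - A) = s^3 + 7.1*s^2 + 24.08*s + 31.45.
Numerator from C·adj(sI-A)·B + D·det(sI-A) = 0.5*s^2 - 1.45*s + 0.69.
L(s) = (0.5*s^2 - 1.45*s + 0.69)/(s^3 + 7.1*s^2 + 24.08*s + 31.45)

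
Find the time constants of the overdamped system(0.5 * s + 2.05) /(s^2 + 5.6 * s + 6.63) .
Overdamped: real poles at -3.9, -1.7. τ = -1/pole → τ₁ = 0.2564, τ₂ = 0.5882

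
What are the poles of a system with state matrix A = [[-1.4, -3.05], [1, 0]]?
Eigenvalues solve det(λI - A) = 0.
Characteristic polynomial: λ^2 + 1.4*λ + 3.05 = 0.
Roots: -0.7 + 1.6j, -0.7 - 1.6j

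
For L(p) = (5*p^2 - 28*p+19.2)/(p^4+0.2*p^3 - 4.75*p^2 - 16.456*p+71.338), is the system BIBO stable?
Denominator: p^4 + 0.2*p^3 - 4.75*p^2 - 16.456*p + 71.338 = (p^2 - 4.6*p + 6.73)(p^2 + 4.8*p + 10.6). Poles: -2.4 + 2.2j, -2.4 - 2.2j, 2.3 + 1.2j, 2.3 - 1.2j. All Re(p)<0: No (unstable)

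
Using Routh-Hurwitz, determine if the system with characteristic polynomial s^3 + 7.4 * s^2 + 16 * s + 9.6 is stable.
Routh array:
s^3: [1, 16]; s^2: [7.4, 9.6]; s^1: [14.7027]; s^0: [9.6]
First column: [1, 7.4, 14.7027, 9.6]. Sign changes = 0.
Yes, stable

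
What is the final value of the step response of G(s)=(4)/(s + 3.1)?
FVT: lim_{t→∞} y(t) = lim_{s→0} s*Y(s) where Y(s) = G(s)/s.
= lim_{s→0} G(s) = G(0) = num(0)/den(0) = 4/3.1 = 1.29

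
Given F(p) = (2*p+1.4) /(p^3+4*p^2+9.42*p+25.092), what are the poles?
Set denominator = 0: p^3 + 4*p^2 + 9.42*p + 25.092 = (p + 3.4)(p^2 + 0.6*p + 7.38) = 0 → Poles: -0.3 + 2.7j, -0.3 - 2.7j, -3.4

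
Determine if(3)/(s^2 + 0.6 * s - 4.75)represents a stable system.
Denominator: s^2 + 0.6*s - 4.75 = (s - 1.9)(s + 2.5). Poles: -2.5, 1.9. All Re(p)<0: No (unstable)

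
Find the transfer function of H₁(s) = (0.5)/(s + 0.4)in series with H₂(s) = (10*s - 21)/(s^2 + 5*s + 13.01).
Series: H = H₁ · H₂ = (n₁·n₂)/(d₁·d₂).
Num: n₁·n₂ = 5*s - 10.5. Den: d₁·d₂ = s^3 + 5.4*s^2 + 15.01*s + 5.204.
H(s) = (5*s - 10.5)/(s^3 + 5.4*s^2 + 15.01*s + 5.204)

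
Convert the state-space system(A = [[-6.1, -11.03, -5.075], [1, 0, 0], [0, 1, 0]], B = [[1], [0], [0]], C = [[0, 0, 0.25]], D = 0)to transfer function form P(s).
P(s) = C(sI - A)⁻¹B + D.
Characteristic polynomial det(sI - A) = s^3 + 6.1*s^2 + 11.03*s + 5.075.
Numerator from C·adj(sI-A)·B + D·det(sI-A) = 0.25.
P(s) = (0.25)/(s^3 + 6.1*s^2 + 11.03*s + 5.075)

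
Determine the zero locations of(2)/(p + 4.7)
Numerator is a nonzero constant (2) → Zeros: none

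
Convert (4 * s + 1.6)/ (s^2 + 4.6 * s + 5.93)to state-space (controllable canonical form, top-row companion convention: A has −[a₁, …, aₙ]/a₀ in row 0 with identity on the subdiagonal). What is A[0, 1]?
Reachable canonical form for den = s^2 + 4.6*s + 5.93: top row of A = -[a₁,a₂,...,aₙ]/a₀, ones on the subdiagonal, zeros elsewhere.
A = [[-4.6, -5.93], [1, 0]].
A[0,1] = -5.93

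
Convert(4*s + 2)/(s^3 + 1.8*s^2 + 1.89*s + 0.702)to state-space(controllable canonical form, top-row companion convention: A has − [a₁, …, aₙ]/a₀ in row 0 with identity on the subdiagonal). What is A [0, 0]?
Reachable canonical form for den = s^3 + 1.8*s^2 + 1.89*s + 0.702: top row of A = -[a₁,a₂,...,aₙ]/a₀, ones on the subdiagonal, zeros elsewhere.
A = [[-1.8, -1.89, -0.702], [1, 0, 0], [0, 1, 0]].
A[0,0] = -1.8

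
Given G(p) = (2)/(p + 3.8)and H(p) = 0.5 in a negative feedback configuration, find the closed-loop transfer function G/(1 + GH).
Closed-loop T = G/(1+GH).
Numerator: G_num * H_den = 2.
Denominator: G_den * H_den + G_num * H_num = (p + 3.8) + (1) = p + 4.8.
T(p) = (2)/(p + 4.8)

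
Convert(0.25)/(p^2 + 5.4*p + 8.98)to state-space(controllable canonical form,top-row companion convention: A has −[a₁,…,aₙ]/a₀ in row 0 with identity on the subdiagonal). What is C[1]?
Reachable canonical form: C = numerator coefficients (right-aligned, zero-padded to length n).
num = 0.25, C = [[0, 0.25]].
C[1] = 0.25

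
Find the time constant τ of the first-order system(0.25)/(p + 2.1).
First-order system: τ = -1/pole. Pole = -2.1. τ = -1/(-2.1) = 0.4762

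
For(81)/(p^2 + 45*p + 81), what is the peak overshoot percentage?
Standard form: ωn²/(p²+2ζωn·p+ωn²) → ωn = 9, ζ = 2.5.
ζ ≥ 1, so the response is non-oscillatory: peak overshoot = 0%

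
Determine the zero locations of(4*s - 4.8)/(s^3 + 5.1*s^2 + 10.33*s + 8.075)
Set numerator = 0: 4*s - 4.8 = 0 → Zeros: 1.2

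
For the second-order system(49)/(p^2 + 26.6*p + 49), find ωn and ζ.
Standard form: ωn²/(p²+2ζωn·p+ωn²).
const=49=ωn² → ωn=7, p coeff=26.6=2ζωn → ζ=1.9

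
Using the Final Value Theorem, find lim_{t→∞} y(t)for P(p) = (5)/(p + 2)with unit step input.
FVT: lim_{t→∞} y(t) = lim_{p→0} p*Y(p) where Y(p) = P(p)/p.
= lim_{p→0} P(p) = P(0) = num(0)/den(0) = 5/2 = 2.5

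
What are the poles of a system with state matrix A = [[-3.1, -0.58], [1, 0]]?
Eigenvalues solve det(λI - A) = 0.
Characteristic polynomial: λ^2 + 3.1*λ + 0.58 = 0.
Factor: (λ + 0.2)(λ + 2.9) = 0.
Roots: -0.2, -2.9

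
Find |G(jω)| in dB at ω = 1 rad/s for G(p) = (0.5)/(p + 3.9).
Substitute p = j*1: G(j1) = 0.120296 - 0.0308452j.
|G(j1)| = sqrt(Re² + Im²) = 0.1242.
20*log₁₀(0.1242) = -18.12 dB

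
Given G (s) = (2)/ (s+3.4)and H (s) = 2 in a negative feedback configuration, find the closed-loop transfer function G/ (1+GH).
Closed-loop T = G/(1+GH).
Numerator: G_num * H_den = 2.
Denominator: G_den * H_den + G_num * H_num = (s + 3.4) + (4) = s + 7.4.
T(s) = (2)/(s + 7.4)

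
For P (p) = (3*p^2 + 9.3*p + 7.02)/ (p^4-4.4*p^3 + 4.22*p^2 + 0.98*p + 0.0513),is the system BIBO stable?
Denominator: p^4 - 4.4*p^3 + 4.22*p^2 + 0.98*p + 0.0513 = (p - 1.9)(p - 2.7)(p + 0.1)(p + 0.1). Poles: -0.1, -0.1, 1.9, 2.7. All Re(p)<0: No (unstable)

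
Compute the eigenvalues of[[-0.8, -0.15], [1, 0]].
Eigenvalues solve det(λI - A) = 0.
Characteristic polynomial: λ^2 + 0.8*λ + 0.15 = 0.
Factor: (λ + 0.5)(λ + 0.3) = 0.
Roots: -0.3, -0.5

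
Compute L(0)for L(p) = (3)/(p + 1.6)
DC gain = L(0) = num(0)/den(0) = 3/1.6 = 1.875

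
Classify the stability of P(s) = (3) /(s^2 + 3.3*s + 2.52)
Denominator: s^2 + 3.3*s + 2.52 = (s + 2.1)(s + 1.2). Poles: -1.2, -2.1. Stable (all poles in LHP)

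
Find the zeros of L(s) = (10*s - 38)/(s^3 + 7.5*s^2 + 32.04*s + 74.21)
Set numerator = 0: 10*s - 38 = 0 → Zeros: 3.8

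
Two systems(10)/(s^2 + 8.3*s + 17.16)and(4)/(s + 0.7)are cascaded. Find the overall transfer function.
Series: H = H₁ · H₂ = (n₁·n₂)/(d₁·d₂).
Num: n₁·n₂ = 40. Den: d₁·d₂ = s^3 + 9*s^2 + 22.97*s + 12.012.
H(s) = (40)/(s^3 + 9*s^2 + 22.97*s + 12.012)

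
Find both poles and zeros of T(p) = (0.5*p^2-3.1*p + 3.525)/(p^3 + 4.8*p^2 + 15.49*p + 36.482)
Set denominator = 0: p^3 + 4.8*p^2 + 15.49*p + 36.482 = (p + 3.4)(p^2 + 1.4*p + 10.73) = 0 → Poles: -0.7 + 3.2j, -0.7 - 3.2j, -3.4
Set numerator = 0: 0.5*p^2 - 3.1*p + 3.525 = 0.5*(p - 1.5)(p - 4.7) = 0 → Zeros: 1.5, 4.7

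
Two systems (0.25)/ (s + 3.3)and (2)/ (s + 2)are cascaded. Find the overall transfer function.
Series: H = H₁ · H₂ = (n₁·n₂)/(d₁·d₂).
Num: n₁·n₂ = 0.5. Den: d₁·d₂ = s^2 + 5.3*s + 6.6.
H(s) = (0.5)/(s^2 + 5.3*s + 6.6)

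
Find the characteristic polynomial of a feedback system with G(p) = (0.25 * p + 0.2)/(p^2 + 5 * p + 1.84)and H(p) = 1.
Characteristic poly = G_den * H_den + G_num * H_num = (p^2 + 5*p + 1.84) + (0.25*p + 0.2) = p^2 + 5.25*p + 2.04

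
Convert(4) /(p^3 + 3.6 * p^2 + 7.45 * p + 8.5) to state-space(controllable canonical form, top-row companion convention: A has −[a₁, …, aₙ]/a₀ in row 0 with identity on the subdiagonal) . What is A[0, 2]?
Reachable canonical form for den = p^3 + 3.6*p^2 + 7.45*p + 8.5: top row of A = -[a₁,a₂,...,aₙ]/a₀, ones on the subdiagonal, zeros elsewhere.
A = [[-3.6, -7.45, -8.5], [1, 0, 0], [0, 1, 0]].
A[0,2] = -8.5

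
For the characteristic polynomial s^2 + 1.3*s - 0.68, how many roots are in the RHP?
s^2 + 1.3*s - 0.68 = (s - 0.4)(s + 1.7). Poles: -1.7, 0.4. RHP poles (Re>0): 1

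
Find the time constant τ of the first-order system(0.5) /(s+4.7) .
First-order system: τ = -1/pole. Pole = -4.7. τ = -1/(-4.7) = 0.2128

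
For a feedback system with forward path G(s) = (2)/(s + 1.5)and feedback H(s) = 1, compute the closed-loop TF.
Closed-loop T = G/(1+GH).
Numerator: G_num * H_den = 2.
Denominator: G_den * H_den + G_num * H_num = (s + 1.5) + (2) = s + 3.5.
T(s) = (2)/(s + 3.5)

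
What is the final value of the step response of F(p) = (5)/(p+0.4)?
FVT: lim_{t→∞} y(t) = lim_{p→0} p*Y(p) where Y(p) = F(p)/p.
= lim_{p→0} F(p) = F(0) = num(0)/den(0) = 5/0.4 = 12.5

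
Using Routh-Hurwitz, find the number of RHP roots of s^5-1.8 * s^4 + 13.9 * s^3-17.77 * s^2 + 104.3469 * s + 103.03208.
Routh array:
s^5: [1, 13.9, 104.3469]; s^4: [-1.8, -17.77, 103.03208]; s^3: [4.02778, 161.587]; s^2: [54.4426, 103.03208]; s^1: [153.964]; s^0: [103.03208]
First column: [1, -1.8, 4.02778, 54.4426, 153.964, 103.03208]. Sign changes = RHP roots = 2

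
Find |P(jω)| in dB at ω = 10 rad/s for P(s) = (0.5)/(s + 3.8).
Substitute s = j*10: P(j10) = 0.0166026 - 0.043691j.
|P(j10)| = sqrt(Re² + Im²) = 0.04674.
20*log₁₀(0.04674) = -26.61 dB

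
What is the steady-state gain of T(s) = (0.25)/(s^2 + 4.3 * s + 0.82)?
DC gain = T(0) = num(0)/den(0) = 0.25/0.82 = 0.3049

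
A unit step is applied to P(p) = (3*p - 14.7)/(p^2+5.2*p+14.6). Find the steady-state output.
FVT: lim_{t→∞} y(t) = lim_{p→0} p*Y(p) where Y(p) = P(p)/p.
= lim_{p→0} P(p) = P(0) = num(0)/den(0) = -14.7/14.6 = -1.007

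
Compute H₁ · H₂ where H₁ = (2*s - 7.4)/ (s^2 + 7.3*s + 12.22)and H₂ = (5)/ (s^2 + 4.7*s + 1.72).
Series: H = H₁ · H₂ = (n₁·n₂)/(d₁·d₂).
Num: n₁·n₂ = 10*s - 37. Den: d₁·d₂ = s^4 + 12*s^3 + 48.25*s^2 + 69.99*s + 21.0184.
H(s) = (10*s - 37)/(s^4 + 12*s^3 + 48.25*s^2 + 69.99*s + 21.0184)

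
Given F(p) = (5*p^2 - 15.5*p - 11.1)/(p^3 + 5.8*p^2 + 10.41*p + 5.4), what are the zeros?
Set numerator = 0: 5*p^2 - 15.5*p - 11.1 = 5*(p - 3.7)(p + 0.6) = 0 → Zeros: -0.6, 3.7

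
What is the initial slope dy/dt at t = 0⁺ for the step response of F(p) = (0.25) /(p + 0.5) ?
IVT: y'(0⁺) = lim_{p→∞} p²·Y(p) = lim_{p→∞} p·F(p).
deg(num) = 0, deg(den) = 1, relative degree = 1, so p·F(p) → (leading num)/(leading den) = 0.25/1 = 0.25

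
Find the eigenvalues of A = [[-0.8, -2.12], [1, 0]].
Eigenvalues solve det(λI - A) = 0.
Characteristic polynomial: λ^2 + 0.8*λ + 2.12 = 0.
Roots: -0.4 + 1.4j, -0.4 - 1.4j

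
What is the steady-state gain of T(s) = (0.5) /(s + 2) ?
DC gain = T(0) = num(0)/den(0) = 0.5/2 = 0.25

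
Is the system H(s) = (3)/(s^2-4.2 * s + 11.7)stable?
Denominator: s^2 - 4.2*s + 11.7. Poles: 2.1 + 2.7j, 2.1 - 2.7j. All Re(p)<0: No (unstable)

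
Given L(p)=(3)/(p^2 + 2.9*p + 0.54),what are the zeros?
Numerator is a nonzero constant (3) → Zeros: none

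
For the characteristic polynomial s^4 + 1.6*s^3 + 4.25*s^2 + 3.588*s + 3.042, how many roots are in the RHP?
s^4 + 1.6*s^3 + 4.25*s^2 + 3.588*s + 3.042 = (s^2 + 1.2*s + 1.17)(s^2 + 0.4*s + 2.6). Poles: -0.2 + 1.6j, -0.2 - 1.6j, -0.6 + 0.9j, -0.6 - 0.9j. RHP poles (Re>0): 0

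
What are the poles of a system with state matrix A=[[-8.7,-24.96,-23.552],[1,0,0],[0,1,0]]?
Eigenvalues solve det(λI - A) = 0.
Characteristic polynomial: λ^3 + 8.7*λ^2 + 24.96*λ + 23.552 = 0.
Factor: (λ + 2.3)(λ + 3.2)(λ + 3.2) = 0.
Roots: -2.3, -3.2, -3.2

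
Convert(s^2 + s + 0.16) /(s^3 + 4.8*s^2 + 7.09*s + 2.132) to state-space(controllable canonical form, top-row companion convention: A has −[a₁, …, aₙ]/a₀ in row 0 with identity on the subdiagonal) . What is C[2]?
Reachable canonical form: C = numerator coefficients (right-aligned, zero-padded to length n).
num = s^2 + s + 0.16, C = [[1, 1, 0.16]].
C[2] = 0.16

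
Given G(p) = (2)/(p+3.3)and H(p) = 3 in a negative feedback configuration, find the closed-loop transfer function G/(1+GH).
Closed-loop T = G/(1+GH).
Numerator: G_num * H_den = 2.
Denominator: G_den * H_den + G_num * H_num = (p + 3.3) + (6) = p + 9.3.
T(p) = (2)/(p + 9.3)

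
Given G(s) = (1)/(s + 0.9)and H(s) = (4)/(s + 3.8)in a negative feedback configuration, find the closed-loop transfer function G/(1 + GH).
Closed-loop T = G/(1+GH).
Numerator: G_num * H_den = s + 3.8.
Denominator: G_den * H_den + G_num * H_num = (s^2 + 4.7*s + 3.42) + (4) = s^2 + 4.7*s + 7.42.
T(s) = (s + 3.8)/(s^2 + 4.7*s + 7.42)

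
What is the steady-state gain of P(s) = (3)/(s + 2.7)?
DC gain = P(0) = num(0)/den(0) = 3/2.7 = 1.111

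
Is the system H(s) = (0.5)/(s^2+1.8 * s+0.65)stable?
Denominator: s^2 + 1.8*s + 0.65 = (s + 1.3)(s + 0.5). Poles: -0.5, -1.3. All Re(p)<0: Yes (stable)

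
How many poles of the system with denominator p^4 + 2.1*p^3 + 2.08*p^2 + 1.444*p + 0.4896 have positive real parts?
p^4 + 2.1*p^3 + 2.08*p^2 + 1.444*p + 0.4896 = (p + 0.9)(p + 0.8)(p^2 + 0.4*p + 0.68). Poles: -0.2 + 0.8j, -0.2 - 0.8j, -0.8, -0.9. RHP poles (Re>0): 0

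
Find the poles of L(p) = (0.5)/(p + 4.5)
Set denominator = 0: p + 4.5 = 0 → Poles: -4.5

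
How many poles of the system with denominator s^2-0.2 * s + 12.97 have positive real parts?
Poles: 0.1 + 3.6j, 0.1 - 3.6j. RHP poles (Re>0): 2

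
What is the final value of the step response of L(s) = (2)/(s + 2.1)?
FVT: lim_{t→∞} y(t) = lim_{s→0} s*Y(s) where Y(s) = L(s)/s.
= lim_{s→0} L(s) = L(0) = num(0)/den(0) = 2/2.1 = 0.9524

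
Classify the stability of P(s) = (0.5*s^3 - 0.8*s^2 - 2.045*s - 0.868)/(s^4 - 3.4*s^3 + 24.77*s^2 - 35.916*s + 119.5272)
Denominator: s^4 - 3.4*s^3 + 24.77*s^2 - 35.916*s + 119.5272 = (s^2 - 1.2*s + 9.36)(s^2 - 2.2*s + 12.77). Poles: 0.6 + 3j, 0.6 - 3j, 1.1 + 3.4j, 1.1 - 3.4j. Unstable (4 pole(s) in RHP)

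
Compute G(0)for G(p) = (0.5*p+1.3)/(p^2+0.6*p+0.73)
DC gain = G(0) = num(0)/den(0) = 1.3/0.73 = 1.781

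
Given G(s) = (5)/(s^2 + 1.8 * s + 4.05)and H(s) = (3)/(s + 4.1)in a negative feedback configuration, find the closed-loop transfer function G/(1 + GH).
Closed-loop T = G/(1+GH).
Numerator: G_num * H_den = 5*s + 20.5.
Denominator: G_den * H_den + G_num * H_num = (s^3 + 5.9*s^2 + 11.43*s + 16.605) + (15) = s^3 + 5.9*s^2 + 11.43*s + 31.605.
T(s) = (5*s + 20.5)/(s^3 + 5.9*s^2 + 11.43*s + 31.605)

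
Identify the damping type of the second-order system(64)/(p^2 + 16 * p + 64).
Standard form: ωn²/(p²+2ζωn·p+ωn²) gives ωn=8, ζ=1.
Critically damped (ζ = 1)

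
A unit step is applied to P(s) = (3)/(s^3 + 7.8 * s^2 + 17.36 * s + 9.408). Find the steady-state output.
FVT: lim_{t→∞} y(t) = lim_{s→0} s*Y(s) where Y(s) = P(s)/s.
= lim_{s→0} P(s) = P(0) = num(0)/den(0) = 3/9.408 = 0.3189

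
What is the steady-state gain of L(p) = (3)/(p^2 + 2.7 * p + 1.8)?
DC gain = L(0) = num(0)/den(0) = 3/1.8 = 1.667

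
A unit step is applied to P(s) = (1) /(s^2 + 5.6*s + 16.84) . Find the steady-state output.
FVT: lim_{t→∞} y(t) = lim_{s→0} s*Y(s) where Y(s) = P(s)/s.
= lim_{s→0} P(s) = P(0) = num(0)/den(0) = 1/16.84 = 0.05938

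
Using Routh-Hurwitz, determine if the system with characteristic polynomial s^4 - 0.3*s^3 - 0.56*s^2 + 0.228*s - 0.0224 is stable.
Routh array:
s^4: [1, -0.56, -0.0224]; s^3: [-0.3, 0.228]; s^2: [0.2, -0.0224]; s^1: [0.1944]; s^0: [-0.0224]
First column: [1, -0.3, 0.2, 0.1944, -0.0224]. Sign changes = 3.
No, unstable (3 RHP root(s))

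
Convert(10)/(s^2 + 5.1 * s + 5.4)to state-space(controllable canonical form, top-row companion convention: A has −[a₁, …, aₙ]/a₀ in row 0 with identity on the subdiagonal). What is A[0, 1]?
Reachable canonical form for den = s^2 + 5.1*s + 5.4: top row of A = -[a₁,a₂,...,aₙ]/a₀, ones on the subdiagonal, zeros elsewhere.
A = [[-5.1, -5.4], [1, 0]].
A[0,1] = -5.4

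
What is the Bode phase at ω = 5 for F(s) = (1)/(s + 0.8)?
Substitute s = j*5: F(j5) = 0.0312012 - 0.195008j.
∠F(j5) = atan2(Im, Re) = atan2(-0.195008, 0.0312012) = -80.91°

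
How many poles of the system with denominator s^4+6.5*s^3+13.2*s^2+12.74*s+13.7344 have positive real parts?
s^4 + 6.5*s^3 + 13.2*s^2 + 12.74*s + 13.7344 = (s + 3.2)(s + 2.9)(s^2 + 0.4*s + 1.48). Poles: -0.2 + 1.2j, -0.2 - 1.2j, -2.9, -3.2. RHP poles (Re>0): 0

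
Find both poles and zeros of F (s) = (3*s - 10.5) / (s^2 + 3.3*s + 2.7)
Set denominator = 0: s^2 + 3.3*s + 2.7 = (s + 1.8)(s + 1.5) = 0 → Poles: -1.5, -1.8
Set numerator = 0: 3*s - 10.5 = 0 → Zeros: 3.5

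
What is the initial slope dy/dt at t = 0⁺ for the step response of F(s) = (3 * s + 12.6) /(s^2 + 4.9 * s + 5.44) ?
IVT: y'(0⁺) = lim_{s→∞} s²·Y(s) = lim_{s→∞} s·F(s).
deg(num) = 1, deg(den) = 2, relative degree = 1, so s·F(s) → (leading num)/(leading den) = 3/1 = 3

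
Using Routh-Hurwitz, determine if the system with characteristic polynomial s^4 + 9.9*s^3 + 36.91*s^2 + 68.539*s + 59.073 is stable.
Routh array:
s^4: [1, 36.91, 59.073]; s^3: [9.9, 68.539]; s^2: [29.9869, 59.073]; s^1: [49.0364]; s^0: [59.073]
First column: [1, 9.9, 29.9869, 49.0364, 59.073]. Sign changes = 0.
Yes, stable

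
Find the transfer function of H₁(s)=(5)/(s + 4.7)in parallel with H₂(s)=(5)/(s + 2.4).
Parallel: H = H₁ + H₂ = (n₁·d₂ + n₂·d₁)/(d₁·d₂).
n₁·d₂ = 5*s + 12. n₂·d₁ = 5*s + 23.5. Sum = 10*s + 35.5. d₁·d₂ = s^2 + 7.1*s + 11.28.
H(s) = (10*s + 35.5)/(s^2 + 7.1*s + 11.28)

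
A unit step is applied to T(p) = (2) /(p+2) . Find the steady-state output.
FVT: lim_{t→∞} y(t) = lim_{p→0} p*Y(p) where Y(p) = T(p)/p.
= lim_{p→0} T(p) = T(0) = num(0)/den(0) = 2/2 = 1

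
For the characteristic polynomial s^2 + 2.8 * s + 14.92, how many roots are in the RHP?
Poles: -1.4 + 3.6j, -1.4 - 3.6j. RHP poles (Re>0): 0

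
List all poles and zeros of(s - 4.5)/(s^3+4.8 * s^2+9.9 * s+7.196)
Set denominator = 0: s^3 + 4.8*s^2 + 9.9*s + 7.196 = (s + 1.4)(s^2 + 3.4*s + 5.14) = 0 → Poles: -1.4, -1.7 + 1.5j, -1.7 - 1.5j
Set numerator = 0: s - 4.5 = 0 → Zeros: 4.5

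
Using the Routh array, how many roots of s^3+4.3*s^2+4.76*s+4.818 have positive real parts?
Routh array:
s^3: [1, 4.76]; s^2: [4.3, 4.818]; s^1: [3.63953]; s^0: [4.818]
First column: [1, 4.3, 3.63953, 4.818]. Sign changes = RHP roots = 0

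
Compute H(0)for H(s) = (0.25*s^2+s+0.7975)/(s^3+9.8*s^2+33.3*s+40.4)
DC gain = H(0) = num(0)/den(0) = 0.7975/40.4 = 0.01974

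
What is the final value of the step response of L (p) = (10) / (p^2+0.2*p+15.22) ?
FVT: lim_{t→∞} y(t) = lim_{p→0} p*Y(p) where Y(p) = L(p)/p.
= lim_{p→0} L(p) = L(0) = num(0)/den(0) = 10/15.22 = 0.657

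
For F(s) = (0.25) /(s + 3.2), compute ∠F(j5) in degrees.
Substitute s = j*5: F(j5) = 0.0227015 - 0.0354711j.
∠F(j5) = atan2(Im, Re) = atan2(-0.0354711, 0.0227015) = -57.38°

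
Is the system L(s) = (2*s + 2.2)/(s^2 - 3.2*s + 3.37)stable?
Denominator: s^2 - 3.2*s + 3.37. Poles: 1.6 + 0.9j, 1.6 - 0.9j. All Re(p)<0: No (unstable)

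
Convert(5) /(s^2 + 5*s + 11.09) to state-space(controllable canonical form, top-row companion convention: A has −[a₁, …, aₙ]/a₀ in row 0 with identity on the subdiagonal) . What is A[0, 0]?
Reachable canonical form for den = s^2 + 5*s + 11.09: top row of A = -[a₁,a₂,...,aₙ]/a₀, ones on the subdiagonal, zeros elsewhere.
A = [[-5, -11.09], [1, 0]].
A[0,0] = -5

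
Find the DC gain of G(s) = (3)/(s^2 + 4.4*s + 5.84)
DC gain = G(0) = num(0)/den(0) = 3/5.84 = 0.5137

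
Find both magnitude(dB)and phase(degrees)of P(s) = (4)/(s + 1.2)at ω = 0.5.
Substitute s = j*0.5: P(j0.5) = 2.84024 - 1.18343j.
|P| = 20*log₁₀(sqrt(Re²+Im²)) = 9.76 dB.
∠P = atan2(Im, Re) = -22.62°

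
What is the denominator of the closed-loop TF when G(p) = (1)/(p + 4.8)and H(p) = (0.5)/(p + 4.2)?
Characteristic poly = G_den * H_den + G_num * H_num = (p^2 + 9*p + 20.16) + (0.5) = p^2 + 9*p + 20.66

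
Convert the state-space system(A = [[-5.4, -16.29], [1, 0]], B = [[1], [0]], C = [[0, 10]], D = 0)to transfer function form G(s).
G(s) = C(sI - A)⁻¹B + D.
Characteristic polynomial det(sI - A) = s^2 + 5.4*s + 16.29.
Numerator from C·adj(sI-A)·B + D·det(sI-A) = 10.
G(s) = (10)/(s^2 + 5.4*s + 16.29)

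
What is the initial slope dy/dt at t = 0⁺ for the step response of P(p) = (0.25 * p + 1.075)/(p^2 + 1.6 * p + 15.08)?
IVT: y'(0⁺) = lim_{p→∞} p²·Y(p) = lim_{p→∞} p·P(p).
deg(num) = 1, deg(den) = 2, relative degree = 1, so p·P(p) → (leading num)/(leading den) = 0.25/1 = 0.25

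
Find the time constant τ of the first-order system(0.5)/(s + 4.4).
First-order system: τ = -1/pole. Pole = -4.4. τ = -1/(-4.4) = 0.2273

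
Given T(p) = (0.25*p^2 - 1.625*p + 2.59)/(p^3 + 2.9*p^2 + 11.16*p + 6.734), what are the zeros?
Set numerator = 0: 0.25*p^2 - 1.625*p + 2.59 = 0.25*(p - 3.7)(p - 2.8) = 0 → Zeros: 2.8, 3.7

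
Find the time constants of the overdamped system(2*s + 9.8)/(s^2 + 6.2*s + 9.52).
Overdamped: real poles at -2.8, -3.4. τ = -1/pole → τ₁ = 0.3571, τ₂ = 0.2941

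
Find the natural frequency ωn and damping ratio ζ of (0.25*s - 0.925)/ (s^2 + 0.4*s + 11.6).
Underdamped: complex pole -0.2 + 3.4j. ωn = |pole| = 3.406, ζ = -Re(pole)/ωn = 0.05872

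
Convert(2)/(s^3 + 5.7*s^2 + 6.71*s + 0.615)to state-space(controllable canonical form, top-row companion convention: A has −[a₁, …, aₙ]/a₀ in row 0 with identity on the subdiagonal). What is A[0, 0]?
Reachable canonical form for den = s^3 + 5.7*s^2 + 6.71*s + 0.615: top row of A = -[a₁,a₂,...,aₙ]/a₀, ones on the subdiagonal, zeros elsewhere.
A = [[-5.7, -6.71, -0.615], [1, 0, 0], [0, 1, 0]].
A[0,0] = -5.7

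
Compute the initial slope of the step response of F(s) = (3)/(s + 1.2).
IVT: y'(0⁺) = lim_{s→∞} s²·Y(s) = lim_{s→∞} s·F(s).
deg(num) = 0, deg(den) = 1, relative degree = 1, so s·F(s) → (leading num)/(leading den) = 3/1 = 3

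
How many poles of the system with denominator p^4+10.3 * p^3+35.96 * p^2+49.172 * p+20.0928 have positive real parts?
p^4 + 10.3*p^3 + 35.96*p^2 + 49.172*p + 20.0928 = (p + 0.7)(p + 4.6)(p + 2.6)(p + 2.4). Poles: -0.7, -2.4, -2.6, -4.6. RHP poles (Re>0): 0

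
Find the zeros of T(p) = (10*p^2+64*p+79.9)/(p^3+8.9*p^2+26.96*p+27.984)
Set numerator = 0: 10*p^2 + 64*p + 79.9 = 10*(p + 1.7)(p + 4.7) = 0 → Zeros: -1.7, -4.7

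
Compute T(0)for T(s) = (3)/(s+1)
DC gain = T(0) = num(0)/den(0) = 3/1 = 3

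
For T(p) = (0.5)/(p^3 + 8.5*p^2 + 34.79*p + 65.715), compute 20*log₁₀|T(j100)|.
Substitute p = j*100: T(j100) = -4.24558e-08 + 4.98127e-07j.
|T(j100)| = sqrt(Re² + Im²) = 4.999e-07.
20*log₁₀(4.999e-07) = -126.02 dB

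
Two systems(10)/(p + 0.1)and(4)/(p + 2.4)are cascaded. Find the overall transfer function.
Series: H = H₁ · H₂ = (n₁·n₂)/(d₁·d₂).
Num: n₁·n₂ = 40. Den: d₁·d₂ = p^2 + 2.5*p + 0.24.
H(p) = (40)/(p^2 + 2.5*p + 0.24)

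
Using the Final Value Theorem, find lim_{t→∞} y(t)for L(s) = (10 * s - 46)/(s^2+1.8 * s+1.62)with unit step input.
FVT: lim_{t→∞} y(t) = lim_{s→0} s*Y(s) where Y(s) = L(s)/s.
= lim_{s→0} L(s) = L(0) = num(0)/den(0) = -46/1.62 = -28.4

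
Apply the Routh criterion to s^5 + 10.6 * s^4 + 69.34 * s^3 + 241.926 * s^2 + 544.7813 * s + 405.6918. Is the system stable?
Routh array:
s^5: [1, 69.34, 544.7813]; s^4: [10.6, 241.926, 405.6918]; s^3: [46.5168, 506.508]; s^2: [126.506, 405.6918]; s^1: [357.333]; s^0: [405.6918]
First column: [1, 10.6, 46.5168, 126.506, 357.333, 405.6918]. Sign changes = 0.
Yes, stable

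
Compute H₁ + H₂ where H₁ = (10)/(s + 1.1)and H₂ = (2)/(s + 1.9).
Parallel: H = H₁ + H₂ = (n₁·d₂ + n₂·d₁)/(d₁·d₂).
n₁·d₂ = 10*s + 19. n₂·d₁ = 2*s + 2.2. Sum = 12*s + 21.2. d₁·d₂ = s^2 + 3*s + 2.09.
H(s) = (12*s + 21.2)/(s^2 + 3*s + 2.09)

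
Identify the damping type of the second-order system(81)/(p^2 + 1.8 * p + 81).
Standard form: ωn²/(p²+2ζωn·p+ωn²) gives ωn=9, ζ=0.1.
Underdamped (ζ = 0.1 < 1)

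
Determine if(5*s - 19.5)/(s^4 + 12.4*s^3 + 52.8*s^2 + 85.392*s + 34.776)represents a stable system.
Denominator: s^4 + 12.4*s^3 + 52.8*s^2 + 85.392*s + 34.776 = (s + 4.2)(s + 3)(s + 0.6)(s + 4.6). Poles: -0.6, -3, -4.2, -4.6. All Re(p)<0: Yes (stable)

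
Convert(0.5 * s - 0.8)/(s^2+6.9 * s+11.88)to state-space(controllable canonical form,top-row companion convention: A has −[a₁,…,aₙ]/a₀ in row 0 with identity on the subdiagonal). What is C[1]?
Reachable canonical form: C = numerator coefficients (right-aligned, zero-padded to length n).
num = 0.5*s - 0.8, C = [[0.5, -0.8]].
C[1] = -0.8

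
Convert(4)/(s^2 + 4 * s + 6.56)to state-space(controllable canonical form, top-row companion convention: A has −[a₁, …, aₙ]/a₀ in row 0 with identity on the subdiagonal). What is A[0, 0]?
Reachable canonical form for den = s^2 + 4*s + 6.56: top row of A = -[a₁,a₂,...,aₙ]/a₀, ones on the subdiagonal, zeros elsewhere.
A = [[-4, -6.56], [1, 0]].
A[0,0] = -4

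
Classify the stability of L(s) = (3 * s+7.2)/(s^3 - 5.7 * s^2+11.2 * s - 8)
Denominator: s^3 - 5.7*s^2 + 11.2*s - 8 = (s - 2.5)(s^2 - 3.2*s + 3.2). Poles: 1.6 + 0.8j, 1.6 - 0.8j, 2.5. Unstable (3 pole(s) in RHP)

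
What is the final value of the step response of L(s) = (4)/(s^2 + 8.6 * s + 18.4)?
FVT: lim_{t→∞} y(t) = lim_{s→0} s*Y(s) where Y(s) = L(s)/s.
= lim_{s→0} L(s) = L(0) = num(0)/den(0) = 4/18.4 = 0.2174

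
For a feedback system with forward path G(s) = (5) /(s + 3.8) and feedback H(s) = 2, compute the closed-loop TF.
Closed-loop T = G/(1+GH).
Numerator: G_num * H_den = 5.
Denominator: G_den * H_den + G_num * H_num = (s + 3.8) + (10) = s + 13.8.
T(s) = (5)/(s + 13.8)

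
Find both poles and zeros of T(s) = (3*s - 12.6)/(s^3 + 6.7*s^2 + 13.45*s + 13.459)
Set denominator = 0: s^3 + 6.7*s^2 + 13.45*s + 13.459 = (s + 4.3)(s^2 + 2.4*s + 3.13) = 0 → Poles: -1.2 + 1.3j, -1.2 - 1.3j, -4.3
Set numerator = 0: 3*s - 12.6 = 0 → Zeros: 4.2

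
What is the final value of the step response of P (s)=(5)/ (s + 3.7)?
FVT: lim_{t→∞} y(t) = lim_{s→0} s*Y(s) where Y(s) = P(s)/s.
= lim_{s→0} P(s) = P(0) = num(0)/den(0) = 5/3.7 = 1.351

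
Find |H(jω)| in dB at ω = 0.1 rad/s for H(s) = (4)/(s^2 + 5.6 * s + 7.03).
Substitute s = j*0.1: H(j0.1) = 0.566198 - 0.0451668j.
|H(j0.1)| = sqrt(Re² + Im²) = 0.568.
20*log₁₀(0.568) = -4.91 dB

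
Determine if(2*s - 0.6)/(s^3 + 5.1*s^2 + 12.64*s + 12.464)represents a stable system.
Denominator: s^3 + 5.1*s^2 + 12.64*s + 12.464 = (s + 1.9)(s^2 + 3.2*s + 6.56). Poles: -1.6 + 2j, -1.6 - 2j, -1.9. All Re(p)<0: Yes (stable)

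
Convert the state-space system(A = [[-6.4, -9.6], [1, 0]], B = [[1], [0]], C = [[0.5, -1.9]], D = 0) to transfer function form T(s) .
T(s) = C(sI - A)⁻¹B + D.
Characteristic polynomial det(sI - A) = s^2 + 6.4*s + 9.6.
Numerator from C·adj(sI-A)·B + D·det(sI-A) = 0.5*s - 1.9.
T(s) = (0.5*s - 1.9)/(s^2 + 6.4*s + 9.6)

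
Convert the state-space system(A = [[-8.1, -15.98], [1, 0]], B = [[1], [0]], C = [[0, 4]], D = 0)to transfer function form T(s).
T(s) = C(sI - A)⁻¹B + D.
Characteristic polynomial det(sI - A) = s^2 + 8.1*s + 15.98.
Numerator from C·adj(sI-A)·B + D·det(sI-A) = 4.
T(s) = (4)/(s^2 + 8.1*s + 15.98)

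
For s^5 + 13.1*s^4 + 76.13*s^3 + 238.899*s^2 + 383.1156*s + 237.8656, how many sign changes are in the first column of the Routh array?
Routh array:
s^5: [1, 76.13, 383.1156]; s^4: [13.1, 238.899, 237.8656]; s^3: [57.8934, 364.958]; s^2: [156.317, 237.8656]; s^1: [276.862]; s^0: [237.8656]
First column: [1, 13.1, 57.8934, 156.317, 276.862, 237.8656]. Sign changes = 0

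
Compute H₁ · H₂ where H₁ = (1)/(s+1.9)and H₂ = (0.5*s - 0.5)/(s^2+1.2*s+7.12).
Series: H = H₁ · H₂ = (n₁·n₂)/(d₁·d₂).
Num: n₁·n₂ = 0.5*s - 0.5. Den: d₁·d₂ = s^3 + 3.1*s^2 + 9.4*s + 13.528.
H(s) = (0.5*s - 0.5)/(s^3 + 3.1*s^2 + 9.4*s + 13.528)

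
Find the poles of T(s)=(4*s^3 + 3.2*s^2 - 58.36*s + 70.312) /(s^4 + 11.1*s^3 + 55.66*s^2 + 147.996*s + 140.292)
Set denominator = 0: s^4 + 11.1*s^3 + 55.66*s^2 + 147.996*s + 140.292 = (s + 1.8)(s + 4.5)(s^2 + 4.8*s + 17.32) = 0 → Poles: -1.8, -2.4 + 3.4j, -2.4 - 3.4j, -4.5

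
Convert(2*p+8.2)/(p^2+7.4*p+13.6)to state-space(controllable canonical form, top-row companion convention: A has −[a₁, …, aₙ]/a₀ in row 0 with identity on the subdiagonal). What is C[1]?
Reachable canonical form: C = numerator coefficients (right-aligned, zero-padded to length n).
num = 2*p + 8.2, C = [[2, 8.2]].
C[1] = 8.2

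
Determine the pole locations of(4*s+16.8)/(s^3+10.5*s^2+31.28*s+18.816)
Set denominator = 0: s^3 + 10.5*s^2 + 31.28*s + 18.816 = (s + 4.8)(s + 0.8)(s + 4.9) = 0 → Poles: -0.8, -4.8, -4.9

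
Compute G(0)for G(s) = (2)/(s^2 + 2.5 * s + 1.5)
DC gain = G(0) = num(0)/den(0) = 2/1.5 = 1.333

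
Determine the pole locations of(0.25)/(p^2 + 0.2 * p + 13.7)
Set denominator = 0: p^2 + 0.2*p + 13.7 = 0 → Poles: -0.1 + 3.7j, -0.1 - 3.7j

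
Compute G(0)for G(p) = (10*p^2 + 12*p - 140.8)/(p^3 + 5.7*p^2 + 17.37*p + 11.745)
DC gain = G(0) = num(0)/den(0) = -140.8/11.745 = -11.99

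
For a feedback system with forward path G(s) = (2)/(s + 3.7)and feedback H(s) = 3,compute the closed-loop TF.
Closed-loop T = G/(1+GH).
Numerator: G_num * H_den = 2.
Denominator: G_den * H_den + G_num * H_num = (s + 3.7) + (6) = s + 9.7.
T(s) = (2)/(s + 9.7)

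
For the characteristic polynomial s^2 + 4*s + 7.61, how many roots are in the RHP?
Poles: -2 + 1.9j, -2 - 1.9j. RHP poles (Re>0): 0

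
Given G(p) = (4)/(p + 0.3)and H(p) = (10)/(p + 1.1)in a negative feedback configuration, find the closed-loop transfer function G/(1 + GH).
Closed-loop T = G/(1+GH).
Numerator: G_num * H_den = 4*p + 4.4.
Denominator: G_den * H_den + G_num * H_num = (p^2 + 1.4*p + 0.33) + (40) = p^2 + 1.4*p + 40.33.
T(p) = (4*p + 4.4)/(p^2 + 1.4*p + 40.33)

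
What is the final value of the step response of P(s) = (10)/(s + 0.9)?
FVT: lim_{t→∞} y(t) = lim_{s→0} s*Y(s) where Y(s) = P(s)/s.
= lim_{s→0} P(s) = P(0) = num(0)/den(0) = 10/0.9 = 11.11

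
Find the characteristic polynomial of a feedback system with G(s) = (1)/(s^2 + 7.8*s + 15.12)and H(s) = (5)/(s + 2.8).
Characteristic poly = G_den * H_den + G_num * H_num = (s^3 + 10.6*s^2 + 36.96*s + 42.336) + (5) = s^3 + 10.6*s^2 + 36.96*s + 47.336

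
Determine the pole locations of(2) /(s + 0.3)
Set denominator = 0: s + 0.3 = 0 → Poles: -0.3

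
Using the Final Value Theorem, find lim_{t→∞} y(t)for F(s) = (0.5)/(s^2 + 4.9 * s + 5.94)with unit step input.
FVT: lim_{t→∞} y(t) = lim_{s→0} s*Y(s) where Y(s) = F(s)/s.
= lim_{s→0} F(s) = F(0) = num(0)/den(0) = 0.5/5.94 = 0.08418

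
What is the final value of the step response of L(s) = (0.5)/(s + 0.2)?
FVT: lim_{t→∞} y(t) = lim_{s→0} s*Y(s) where Y(s) = L(s)/s.
= lim_{s→0} L(s) = L(0) = num(0)/den(0) = 0.5/0.2 = 2.5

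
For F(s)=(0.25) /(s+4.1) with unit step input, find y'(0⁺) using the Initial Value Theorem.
IVT: y'(0⁺) = lim_{s→∞} s²·Y(s) = lim_{s→∞} s·F(s).
deg(num) = 0, deg(den) = 1, relative degree = 1, so s·F(s) → (leading num)/(leading den) = 0.25/1 = 0.25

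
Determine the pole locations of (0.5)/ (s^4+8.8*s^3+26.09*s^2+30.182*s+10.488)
Set denominator = 0: s^4 + 8.8*s^3 + 26.09*s^2 + 30.182*s + 10.488 = (s + 4)(s + 1.9)(s + 2.3)(s + 0.6) = 0 → Poles: -0.6, -1.9, -2.3, -4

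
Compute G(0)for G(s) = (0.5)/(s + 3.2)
DC gain = G(0) = num(0)/den(0) = 0.5/3.2 = 0.1562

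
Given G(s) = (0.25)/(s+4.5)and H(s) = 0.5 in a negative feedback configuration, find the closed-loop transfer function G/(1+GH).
Closed-loop T = G/(1+GH).
Numerator: G_num * H_den = 0.25.
Denominator: G_den * H_den + G_num * H_num = (s + 4.5) + (0.125) = s + 4.625.
T(s) = (0.25)/(s + 4.625)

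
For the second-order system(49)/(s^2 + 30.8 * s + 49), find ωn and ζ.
Standard form: ωn²/(s²+2ζωn·s+ωn²).
const=49=ωn² → ωn=7, s coeff=30.8=2ζωn → ζ=2.2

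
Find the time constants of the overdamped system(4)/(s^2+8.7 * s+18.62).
Overdamped: real poles at -3.8, -4.9. τ = -1/pole → τ₁ = 0.2632, τ₂ = 0.2041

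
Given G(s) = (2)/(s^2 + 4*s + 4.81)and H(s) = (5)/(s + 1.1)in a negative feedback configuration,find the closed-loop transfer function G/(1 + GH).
Closed-loop T = G/(1+GH).
Numerator: G_num * H_den = 2*s + 2.2.
Denominator: G_den * H_den + G_num * H_num = (s^3 + 5.1*s^2 + 9.21*s + 5.291) + (10) = s^3 + 5.1*s^2 + 9.21*s + 15.291.
T(s) = (2*s + 2.2)/(s^3 + 5.1*s^2 + 9.21*s + 15.291)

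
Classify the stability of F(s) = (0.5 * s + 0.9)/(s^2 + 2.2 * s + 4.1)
Denominator: s^2 + 2.2*s + 4.1. Poles: -1.1 + 1.7j, -1.1 - 1.7j. Stable (all poles in LHP)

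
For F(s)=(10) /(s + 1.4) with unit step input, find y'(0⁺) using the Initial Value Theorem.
IVT: y'(0⁺) = lim_{s→∞} s²·Y(s) = lim_{s→∞} s·F(s).
deg(num) = 0, deg(den) = 1, relative degree = 1, so s·F(s) → (leading num)/(leading den) = 10/1 = 10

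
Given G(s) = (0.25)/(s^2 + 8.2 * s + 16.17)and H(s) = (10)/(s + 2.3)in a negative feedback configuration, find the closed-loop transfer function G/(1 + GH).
Closed-loop T = G/(1+GH).
Numerator: G_num * H_den = 0.25*s + 0.575.
Denominator: G_den * H_den + G_num * H_num = (s^3 + 10.5*s^2 + 35.03*s + 37.191) + (2.5) = s^3 + 10.5*s^2 + 35.03*s + 39.691.
T(s) = (0.25*s + 0.575)/(s^3 + 10.5*s^2 + 35.03*s + 39.691)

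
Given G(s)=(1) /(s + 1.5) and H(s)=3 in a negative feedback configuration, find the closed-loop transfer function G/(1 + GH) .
Closed-loop T = G/(1+GH).
Numerator: G_num * H_den = 1.
Denominator: G_den * H_den + G_num * H_num = (s + 1.5) + (3) = s + 4.5.
T(s) = (1)/(s + 4.5)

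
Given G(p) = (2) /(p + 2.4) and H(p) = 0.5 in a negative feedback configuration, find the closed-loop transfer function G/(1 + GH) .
Closed-loop T = G/(1+GH).
Numerator: G_num * H_den = 2.
Denominator: G_den * H_den + G_num * H_num = (p + 2.4) + (1) = p + 3.4.
T(p) = (2)/(p + 3.4)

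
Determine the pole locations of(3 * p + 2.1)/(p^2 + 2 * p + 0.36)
Set denominator = 0: p^2 + 2*p + 0.36 = (p + 0.2)(p + 1.8) = 0 → Poles: -0.2, -1.8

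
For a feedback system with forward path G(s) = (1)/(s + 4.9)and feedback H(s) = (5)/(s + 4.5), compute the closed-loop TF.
Closed-loop T = G/(1+GH).
Numerator: G_num * H_den = s + 4.5.
Denominator: G_den * H_den + G_num * H_num = (s^2 + 9.4*s + 22.05) + (5) = s^2 + 9.4*s + 27.05.
T(s) = (s + 4.5)/(s^2 + 9.4*s + 27.05)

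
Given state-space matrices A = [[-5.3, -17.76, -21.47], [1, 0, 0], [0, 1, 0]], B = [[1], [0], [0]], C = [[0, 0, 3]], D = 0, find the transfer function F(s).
F(s) = C(sI - A)⁻¹B + D.
Characteristic polynomial det(sI - A) = s^3 + 5.3*s^2 + 17.76*s + 21.47.
Numerator from C·adj(sI-A)·B + D·det(sI-A) = 3.
F(s) = (3)/(s^3 + 5.3*s^2 + 17.76*s + 21.47)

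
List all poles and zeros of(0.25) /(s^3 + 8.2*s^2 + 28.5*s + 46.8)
Set denominator = 0: s^3 + 8.2*s^2 + 28.5*s + 46.8 = (s + 4)(s^2 + 4.2*s + 11.7) = 0 → Poles: -2.1 + 2.7j, -2.1 - 2.7j, -4
Numerator is a nonzero constant (0.25) → Zeros: none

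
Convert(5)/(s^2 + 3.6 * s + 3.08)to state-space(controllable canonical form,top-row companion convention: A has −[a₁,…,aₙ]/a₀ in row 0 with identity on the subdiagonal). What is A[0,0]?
Reachable canonical form for den = s^2 + 3.6*s + 3.08: top row of A = -[a₁,a₂,...,aₙ]/a₀, ones on the subdiagonal, zeros elsewhere.
A = [[-3.6, -3.08], [1, 0]].
A[0,0] = -3.6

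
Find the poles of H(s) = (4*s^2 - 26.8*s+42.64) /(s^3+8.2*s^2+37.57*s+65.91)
Set denominator = 0: s^3 + 8.2*s^2 + 37.57*s + 65.91 = (s + 3)(s^2 + 5.2*s + 21.97) = 0 → Poles: -2.6 + 3.9j, -2.6 - 3.9j, -3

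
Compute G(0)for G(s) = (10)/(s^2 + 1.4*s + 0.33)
DC gain = G(0) = num(0)/den(0) = 10/0.33 = 30.3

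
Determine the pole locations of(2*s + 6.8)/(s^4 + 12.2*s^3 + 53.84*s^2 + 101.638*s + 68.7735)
Set denominator = 0: s^4 + 12.2*s^3 + 53.84*s^2 + 101.638*s + 68.7735 = (s + 2.9)(s + 3.1)(s + 1.7)(s + 4.5) = 0 → Poles: -1.7, -2.9, -3.1, -4.5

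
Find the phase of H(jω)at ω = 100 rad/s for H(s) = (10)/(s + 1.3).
Substitute s = j*100: H(j100) = 0.00129978 - 0.0999831j.
∠H(j100) = atan2(Im, Re) = atan2(-0.0999831, 0.00129978) = -89.26°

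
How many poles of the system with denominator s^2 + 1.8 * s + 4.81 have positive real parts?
Poles: -0.9 + 2j, -0.9 - 2j. RHP poles (Re>0): 0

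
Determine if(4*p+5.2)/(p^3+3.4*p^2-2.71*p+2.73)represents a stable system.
Denominator: p^3 + 3.4*p^2 - 2.71*p + 2.73 = (p + 4.2)(p^2 - 0.8*p + 0.65). Poles: -4.2, 0.4 + 0.7j, 0.4 - 0.7j. All Re(p)<0: No (unstable)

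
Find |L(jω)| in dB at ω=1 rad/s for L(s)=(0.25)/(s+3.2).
Substitute s = j*1: L(j1) = 0.0711744 - 0.022242j.
|L(j1)| = sqrt(Re² + Im²) = 0.07457.
20*log₁₀(0.07457) = -22.55 dB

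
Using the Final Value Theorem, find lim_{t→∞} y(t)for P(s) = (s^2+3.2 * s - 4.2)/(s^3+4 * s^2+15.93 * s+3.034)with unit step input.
FVT: lim_{t→∞} y(t) = lim_{s→0} s*Y(s) where Y(s) = P(s)/s.
= lim_{s→0} P(s) = P(0) = num(0)/den(0) = -4.2/3.034 = -1.384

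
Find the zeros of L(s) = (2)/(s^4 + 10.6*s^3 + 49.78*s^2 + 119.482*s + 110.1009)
Numerator is a nonzero constant (2) → Zeros: none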